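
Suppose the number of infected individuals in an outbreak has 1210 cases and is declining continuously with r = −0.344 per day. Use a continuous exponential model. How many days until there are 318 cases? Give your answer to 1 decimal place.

318 = 1210 · e^(-0.344·t)
t = ln(318/1210) / -0.344 = ln(0.26281) / -0.344 = -1.33632 / -0.344

t ≈ 3.9 days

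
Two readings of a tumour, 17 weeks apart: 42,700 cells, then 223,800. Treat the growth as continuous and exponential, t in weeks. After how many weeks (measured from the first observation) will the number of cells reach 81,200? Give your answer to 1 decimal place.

t ≈ 6.6 weeks

r = ln(223800/42700) / 17 ≈ 0.097444 per week
t = ln(81200/42700) / r = 0.64272 / 0.097444 ≈ 6.596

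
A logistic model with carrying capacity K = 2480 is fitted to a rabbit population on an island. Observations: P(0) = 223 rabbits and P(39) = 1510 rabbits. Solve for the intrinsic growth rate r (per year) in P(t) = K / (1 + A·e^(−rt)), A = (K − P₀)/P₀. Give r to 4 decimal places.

A = (2480 − 223)/223 = 10.12108
1510 = 2480/(1 + 10.12108·e^(−r·39)) → e^(−39r) = (1.64238 − 1)/10.12108 = 0.06347
r = −ln(0.06347)/39 = 2.75719/39

r ≈ 0.0707 per year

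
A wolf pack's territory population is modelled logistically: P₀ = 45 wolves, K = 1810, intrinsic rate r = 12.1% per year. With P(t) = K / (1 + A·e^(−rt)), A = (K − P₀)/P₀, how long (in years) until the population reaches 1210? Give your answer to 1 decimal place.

A = (1810 − 45)/45 = 39.22222
1210 = 1810/(1 + 39.22222·e^(−0.121t)) → 1 + 39.22222·e^(−0.121t) = 1.49587
e^(−0.121t) = 0.012643 → t = ln(79.09815)/0.121 = 4.37069/0.121

t ≈ 36.1 years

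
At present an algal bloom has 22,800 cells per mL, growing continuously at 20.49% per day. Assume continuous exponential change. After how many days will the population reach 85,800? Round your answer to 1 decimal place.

85800 = 22800 · e^(0.2049·t)
t = ln(85800/22800) / 0.2049 = ln(3.76316) / 0.2049 = 1.32526 / 0.2049

t ≈ 6.5 days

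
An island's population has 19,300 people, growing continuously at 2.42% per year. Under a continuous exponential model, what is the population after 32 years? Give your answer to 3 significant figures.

≈ 41,900 people

P(32) = 19300 · e^(0.0242·32) = 19300 · e^(0.7744)
= 19300 · 2.16929 ≈ 41867.3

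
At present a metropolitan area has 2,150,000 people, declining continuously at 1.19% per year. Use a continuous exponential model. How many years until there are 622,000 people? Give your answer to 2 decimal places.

t ≈ 104.23 years

622000 = 2150000 · e^(-0.0119·t)
t = ln(622000/2150000) / -0.0119 = ln(0.2893) / -0.0119 = -1.24028 / -0.0119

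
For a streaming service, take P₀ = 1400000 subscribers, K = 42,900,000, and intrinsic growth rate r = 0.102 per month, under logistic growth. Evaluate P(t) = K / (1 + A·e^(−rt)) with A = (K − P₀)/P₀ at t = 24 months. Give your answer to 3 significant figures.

≈ 12,000,000 subscribers

A = (42900000 − 1400000)/1400000 = 29.64286
P(24) = 42900000 / (1 + 29.64286·e^(−0.102·24)) = 42900000 / (1 + 29.64286·0.086466)
= 42900000 / 3.56311 ≈ 12040045.18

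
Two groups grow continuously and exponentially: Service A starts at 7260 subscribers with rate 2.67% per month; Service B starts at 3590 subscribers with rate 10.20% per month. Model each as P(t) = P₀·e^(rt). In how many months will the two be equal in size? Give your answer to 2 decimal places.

t ≈ 9.35 months

7260·e^(0.0267t) = 3590·e^(0.102t)
7260/3590 = e^((0.102 − 0.0267)t) → ln(2.02228) = 0.0753·t
t = 0.70423 / 0.0753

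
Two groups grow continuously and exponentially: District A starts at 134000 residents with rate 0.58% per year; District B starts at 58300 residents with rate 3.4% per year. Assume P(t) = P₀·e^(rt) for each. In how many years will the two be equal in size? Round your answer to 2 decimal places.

t ≈ 29.51 years

134000·e^(0.0058t) = 58300·e^(0.034t)
134000/58300 = e^((0.034 − 0.0058)t) → ln(2.29846) = 0.0282·t
t = 0.83224 / 0.0282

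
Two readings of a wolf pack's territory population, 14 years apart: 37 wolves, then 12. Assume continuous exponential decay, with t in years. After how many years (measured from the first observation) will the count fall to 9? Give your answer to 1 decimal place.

t ≈ 17.6 years

r = ln(12/37) / 14 ≈ -0.080429 per year
t = ln(9/37) / r = -1.41369 / -0.080429 ≈ 17.577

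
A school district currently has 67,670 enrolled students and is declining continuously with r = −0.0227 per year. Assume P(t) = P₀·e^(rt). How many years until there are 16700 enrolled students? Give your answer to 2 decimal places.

t ≈ 61.64 years

16700 = 67670 · e^(-0.0227·t)
t = ln(16700/67670) / -0.0227 = ln(0.24679) / -0.0227 = -1.39923 / -0.0227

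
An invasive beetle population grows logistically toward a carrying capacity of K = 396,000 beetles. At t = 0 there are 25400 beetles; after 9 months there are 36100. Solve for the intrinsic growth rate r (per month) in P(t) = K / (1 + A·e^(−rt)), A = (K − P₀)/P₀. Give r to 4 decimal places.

r ≈ 0.0423 per month

A = (396000 − 25400)/25400 = 14.59055
36100 = 396000/(1 + 14.59055·e^(−r·9)) → e^(−9r) = (10.96953 − 1)/14.59055 = 0.683287
r = −ln(0.683287)/9 = 0.38084/9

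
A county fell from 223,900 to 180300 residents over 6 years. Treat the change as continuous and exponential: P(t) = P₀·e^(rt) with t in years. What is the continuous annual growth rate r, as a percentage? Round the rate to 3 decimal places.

180300 = 223900 · e^(r·6)
e^(6r) = 180300/223900 = 0.80527
r = ln(0.80527) / 6 = -0.21658 / 6

r ≈ -3.610% per year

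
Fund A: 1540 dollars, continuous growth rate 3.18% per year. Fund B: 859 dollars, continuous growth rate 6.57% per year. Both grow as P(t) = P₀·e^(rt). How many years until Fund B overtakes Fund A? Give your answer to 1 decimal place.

1540·e^(0.0318t) = 859·e^(0.0657t)
1540/859 = e^((0.0657 − 0.0318)t) → ln(1.79278) = 0.0339·t
t = 0.58377 / 0.0339

t ≈ 17.2 years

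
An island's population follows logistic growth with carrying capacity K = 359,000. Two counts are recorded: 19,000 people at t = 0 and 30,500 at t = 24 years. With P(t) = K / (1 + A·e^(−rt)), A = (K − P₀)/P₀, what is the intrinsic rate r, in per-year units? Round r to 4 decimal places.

r ≈ 0.0212 per year

A = (359000 − 19000)/19000 = 17.89474
30500 = 359000/(1 + 17.89474·e^(−r·24)) → e^(−24r) = (11.77049 − 1)/17.89474 = 0.60188
r = −ln(0.60188)/24 = 0.5077/24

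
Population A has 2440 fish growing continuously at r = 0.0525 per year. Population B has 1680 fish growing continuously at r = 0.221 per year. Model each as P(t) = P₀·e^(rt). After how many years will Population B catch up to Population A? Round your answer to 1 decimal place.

2440·e^(0.0525t) = 1680·e^(0.221t)
2440/1680 = e^((0.221 − 0.0525)t) → ln(1.45238) = 0.1685·t
t = 0.3732 / 0.1685

t ≈ 2.2 years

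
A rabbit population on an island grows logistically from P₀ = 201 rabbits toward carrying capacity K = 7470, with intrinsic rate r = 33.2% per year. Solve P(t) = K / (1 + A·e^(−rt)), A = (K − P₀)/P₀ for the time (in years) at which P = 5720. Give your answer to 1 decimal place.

A = (7470 − 201)/201 = 36.16418
5720 = 7470/(1 + 36.16418·e^(−0.332t)) → 1 + 36.16418·e^(−0.332t) = 1.30594
e^(−0.332t) = 0.00846 → t = ln(118.2052)/0.332 = 4.77242/0.332

t ≈ 14.4 years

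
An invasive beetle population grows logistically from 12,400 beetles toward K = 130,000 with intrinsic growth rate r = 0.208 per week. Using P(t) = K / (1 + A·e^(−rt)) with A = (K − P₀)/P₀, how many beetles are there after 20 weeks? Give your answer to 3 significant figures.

A = (130000 − 12400)/12400 = 9.48387
P(20) = 130000 / (1 + 9.48387·e^(−0.208·20)) = 130000 / (1 + 9.48387·0.015608)
= 130000 / 1.14802 ≈ 113238.44

≈ 113,000 beetles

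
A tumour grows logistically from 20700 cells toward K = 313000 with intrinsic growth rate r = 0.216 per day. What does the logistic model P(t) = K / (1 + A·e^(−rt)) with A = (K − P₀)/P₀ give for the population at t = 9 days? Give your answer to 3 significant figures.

≈ 104,000 cells

A = (313000 − 20700)/20700 = 14.12077
P(9) = 313000 / (1 + 14.12077·e^(−0.216·9)) = 313000 / (1 + 14.12077·0.14313)
= 313000 / 3.02111 ≈ 103604.3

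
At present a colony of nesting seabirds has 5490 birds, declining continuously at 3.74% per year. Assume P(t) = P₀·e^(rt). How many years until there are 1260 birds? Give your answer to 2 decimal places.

1260 = 5490 · e^(-0.0374·t)
t = ln(1260/5490) / -0.0374 = ln(0.22951) / -0.0374 = -1.47182 / -0.0374

t ≈ 39.35 years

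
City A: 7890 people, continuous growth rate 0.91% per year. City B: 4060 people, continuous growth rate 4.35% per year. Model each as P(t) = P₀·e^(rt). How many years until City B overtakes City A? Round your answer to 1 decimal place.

7890·e^(0.0091t) = 4060·e^(0.0435t)
7890/4060 = e^((0.0435 − 0.0091)t) → ln(1.94335) = 0.0344·t
t = 0.66441 / 0.0344

t ≈ 19.3 years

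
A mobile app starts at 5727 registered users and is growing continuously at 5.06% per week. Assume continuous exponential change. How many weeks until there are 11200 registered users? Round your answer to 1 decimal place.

11200 = 5727 · e^(0.0506·t)
t = ln(11200/5727) / 0.0506 = ln(1.95565) / 0.0506 = 0.67072 / 0.0506

t ≈ 13.3 weeks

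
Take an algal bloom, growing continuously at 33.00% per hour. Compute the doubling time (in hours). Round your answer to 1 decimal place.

doubling time ≈ 2.1 hours

doubling time = ln(2) / |r| = 0.69315 / 0.33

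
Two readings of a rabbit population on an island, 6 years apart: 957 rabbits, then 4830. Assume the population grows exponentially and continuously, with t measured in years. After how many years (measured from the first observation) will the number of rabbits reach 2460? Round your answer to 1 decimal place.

r = ln(4830/957) / 6 ≈ 0.2698 per year
t = ln(2460/957) / r = 0.94411 / 0.2698 ≈ 3.499

t ≈ 3.5 years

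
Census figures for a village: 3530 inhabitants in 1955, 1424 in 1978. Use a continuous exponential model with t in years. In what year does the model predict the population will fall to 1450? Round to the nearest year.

r = ln(1424/3530) / 23 = -0.90783/23 ≈ -0.039471 per year
t = ln(1450/3530) / r = -0.88973/-0.039471 ≈ 22.54 years after 1955

year 1978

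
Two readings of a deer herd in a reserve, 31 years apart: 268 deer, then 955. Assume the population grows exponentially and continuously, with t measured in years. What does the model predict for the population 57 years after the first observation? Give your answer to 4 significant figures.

≈ 2,772 deer

r = ln(955/268) / 31 ≈ 0.040991 per year
P(57) = 268 · e^(0.040991·57) = 268 · 10.3449 ≈ 2772.43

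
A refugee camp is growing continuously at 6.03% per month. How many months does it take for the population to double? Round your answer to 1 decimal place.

doubling time = ln(2) / |r| = 0.69315 / 0.0603

doubling time ≈ 11.5 months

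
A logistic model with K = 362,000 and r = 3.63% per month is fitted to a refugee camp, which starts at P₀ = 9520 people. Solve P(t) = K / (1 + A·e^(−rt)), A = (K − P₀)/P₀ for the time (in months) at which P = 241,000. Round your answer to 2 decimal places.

A = (362000 − 9520)/9520 = 37.02521
241000 = 362000/(1 + 37.02521·e^(−0.0363t)) → 1 + 37.02521·e^(−0.0363t) = 1.50207
e^(−0.0363t) = 0.01356 → t = ln(73.74443)/0.0363 = 4.30061/0.0363

t ≈ 118.47 months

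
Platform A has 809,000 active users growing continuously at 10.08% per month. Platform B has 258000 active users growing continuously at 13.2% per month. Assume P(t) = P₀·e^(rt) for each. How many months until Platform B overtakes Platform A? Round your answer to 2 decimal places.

t ≈ 36.63 months

809000·e^(0.1008t) = 258000·e^(0.132t)
809000/258000 = e^((0.132 − 0.1008)t) → ln(3.13566) = 0.0312·t
t = 1.14284 / 0.0312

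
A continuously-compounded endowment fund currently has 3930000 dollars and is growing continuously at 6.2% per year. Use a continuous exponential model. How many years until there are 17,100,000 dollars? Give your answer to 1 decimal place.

t ≈ 23.7 years

17100000 = 3930000 · e^(0.062·t)
t = ln(17100000/3930000) / 0.062 = ln(4.35115) / 0.062 = 1.47044 / 0.062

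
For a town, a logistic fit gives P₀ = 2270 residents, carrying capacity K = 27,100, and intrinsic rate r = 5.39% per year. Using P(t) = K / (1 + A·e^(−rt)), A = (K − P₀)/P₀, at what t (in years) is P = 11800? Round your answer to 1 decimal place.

t ≈ 39.6 years

A = (27100 − 2270)/2270 = 10.93833
11800 = 27100/(1 + 10.93833·e^(−0.0539t)) → 1 + 10.93833·e^(−0.0539t) = 2.29661
e^(−0.0539t) = 0.118538 → t = ln(8.43609)/0.0539 = 2.13252/0.0539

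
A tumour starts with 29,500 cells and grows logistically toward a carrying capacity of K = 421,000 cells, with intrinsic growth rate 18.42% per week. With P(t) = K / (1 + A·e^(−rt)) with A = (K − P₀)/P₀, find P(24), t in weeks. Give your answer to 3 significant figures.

≈ 363,000 cells

A = (421000 − 29500)/29500 = 13.27119
P(24) = 421000 / (1 + 13.27119·e^(−0.1842·24)) = 421000 / (1 + 13.27119·0.012025)
= 421000 / 1.15958 ≈ 363062.23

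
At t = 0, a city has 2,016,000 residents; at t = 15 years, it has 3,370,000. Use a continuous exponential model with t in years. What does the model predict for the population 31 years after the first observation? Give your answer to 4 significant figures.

r = ln(3370000/2016000) / 15 ≈ 0.034253 per year
P(31) = 2016000 · e^(0.034253·31) = 2016000 · 2.89171 ≈ 5829686.92

≈ 5,830,000 residents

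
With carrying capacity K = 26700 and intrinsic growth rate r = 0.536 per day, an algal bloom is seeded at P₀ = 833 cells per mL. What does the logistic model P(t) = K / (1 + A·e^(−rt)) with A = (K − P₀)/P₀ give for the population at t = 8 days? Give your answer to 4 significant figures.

A = (26700 − 833)/833 = 31.05282
P(8) = 26700 / (1 + 31.05282·e^(−0.536·8)) = 26700 / (1 + 31.05282·0.013732)
= 26700 / 1.42643 ≈ 18718.08

≈ 18,720 cells per mL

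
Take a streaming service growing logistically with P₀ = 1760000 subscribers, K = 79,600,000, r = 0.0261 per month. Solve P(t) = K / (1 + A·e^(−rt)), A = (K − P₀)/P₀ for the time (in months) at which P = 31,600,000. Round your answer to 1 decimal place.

A = (79600000 − 1760000)/1760000 = 44.22727
31600000 = 79600000/(1 + 44.22727·e^(−0.0261t)) → 1 + 44.22727·e^(−0.0261t) = 2.51899
e^(−0.0261t) = 0.034345 → t = ln(29.11629)/0.0261 = 3.3713/0.0261

t ≈ 129.2 months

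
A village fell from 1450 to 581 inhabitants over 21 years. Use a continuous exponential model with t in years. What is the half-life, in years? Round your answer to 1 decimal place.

r = ln(581/1450) / 21 = ln(0.40069) / 21 ≈ -0.043551 per year
half-life = ln 2 / |r| = 0.69315 / 0.043551

half-life ≈ 15.9 years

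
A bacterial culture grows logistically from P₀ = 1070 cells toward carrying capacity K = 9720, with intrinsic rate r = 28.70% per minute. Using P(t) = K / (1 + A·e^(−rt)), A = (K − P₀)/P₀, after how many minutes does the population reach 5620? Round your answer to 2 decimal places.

A = (9720 − 1070)/1070 = 8.08411
5620 = 9720/(1 + 8.08411·e^(−0.287t)) → 1 + 8.08411·e^(−0.287t) = 1.72954
e^(−0.287t) = 0.090243 → t = ln(11.08115)/0.287 = 2.40525/0.287

t ≈ 8.38 minutes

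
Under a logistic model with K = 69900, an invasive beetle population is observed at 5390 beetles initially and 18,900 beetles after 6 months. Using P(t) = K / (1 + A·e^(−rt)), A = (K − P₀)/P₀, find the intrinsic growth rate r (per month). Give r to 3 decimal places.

A = (69900 − 5390)/5390 = 11.96846
18900 = 69900/(1 + 11.96846·e^(−r·6)) → e^(−6r) = (3.69841 − 1)/11.96846 = 0.22546
r = −ln(0.22546)/6 = 1.48961/6

r ≈ 0.248 per month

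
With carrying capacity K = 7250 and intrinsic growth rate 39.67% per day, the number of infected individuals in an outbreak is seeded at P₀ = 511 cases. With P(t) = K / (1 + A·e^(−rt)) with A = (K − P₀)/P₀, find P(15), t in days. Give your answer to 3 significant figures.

A = (7250 − 511)/511 = 13.18787
P(15) = 7250 / (1 + 13.18787·e^(−0.3967·15)) = 7250 / (1 + 13.18787·0.002605)
= 7250 / 1.03435 ≈ 7009.24

≈ 7,010 cases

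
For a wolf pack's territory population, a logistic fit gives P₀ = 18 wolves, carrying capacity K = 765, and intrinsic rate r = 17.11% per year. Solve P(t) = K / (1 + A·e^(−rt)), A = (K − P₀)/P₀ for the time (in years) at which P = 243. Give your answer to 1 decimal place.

t ≈ 17.3 years

A = (765 − 18)/18 = 41.5
243 = 765/(1 + 41.5·e^(−0.1711t)) → 1 + 41.5·e^(−0.1711t) = 3.14815
e^(−0.1711t) = 0.051763 → t = ln(19.31897)/0.1711 = 2.96109/0.1711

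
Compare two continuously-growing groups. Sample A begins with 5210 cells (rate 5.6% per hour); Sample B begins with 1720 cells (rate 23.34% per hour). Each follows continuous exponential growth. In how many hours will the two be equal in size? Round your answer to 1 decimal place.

t ≈ 6.2 hours

5210·e^(0.056t) = 1720·e^(0.2334t)
5210/1720 = e^((0.2334 − 0.056)t) → ln(3.02907) = 0.1774·t
t = 1.10826 / 0.1774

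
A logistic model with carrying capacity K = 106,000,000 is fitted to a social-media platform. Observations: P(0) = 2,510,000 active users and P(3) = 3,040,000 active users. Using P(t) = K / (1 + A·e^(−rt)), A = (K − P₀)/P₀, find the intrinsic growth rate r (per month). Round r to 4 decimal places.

A = (106000000 − 2510000)/2510000 = 41.23108
3040000 = 106000000/(1 + 41.23108·e^(−r·3)) → e^(−3r) = (34.86842 − 1)/41.23108 = 0.821429
r = −ln(0.821429)/3 = 0.19671/3

r ≈ 0.0656 per month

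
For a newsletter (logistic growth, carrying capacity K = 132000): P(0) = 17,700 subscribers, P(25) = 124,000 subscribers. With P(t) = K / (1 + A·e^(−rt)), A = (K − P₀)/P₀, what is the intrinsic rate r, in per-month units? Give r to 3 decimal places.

r ≈ 0.184 per month

A = (132000 − 17700)/17700 = 6.45763
124000 = 132000/(1 + 6.45763·e^(−r·25)) → e^(−25r) = (1.06452 − 1)/6.45763 = 0.009991
r = −ln(0.009991)/25 = 4.6061/25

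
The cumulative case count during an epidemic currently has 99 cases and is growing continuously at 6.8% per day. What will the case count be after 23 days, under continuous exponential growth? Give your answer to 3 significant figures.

≈ 473 cases

P(23) = 99 · e^(0.068·23) = 99 · e^(1.564)
= 99 · 4.77789 ≈ 473.01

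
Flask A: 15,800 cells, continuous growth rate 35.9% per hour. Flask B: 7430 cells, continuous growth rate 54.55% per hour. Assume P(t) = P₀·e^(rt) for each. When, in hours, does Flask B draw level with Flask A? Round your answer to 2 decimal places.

15800·e^(0.359t) = 7430·e^(0.5455t)
15800/7430 = e^((0.5455 − 0.359)t) → ln(2.12651) = 0.1865·t
t = 0.75448 / 0.1865

t ≈ 4.05 hours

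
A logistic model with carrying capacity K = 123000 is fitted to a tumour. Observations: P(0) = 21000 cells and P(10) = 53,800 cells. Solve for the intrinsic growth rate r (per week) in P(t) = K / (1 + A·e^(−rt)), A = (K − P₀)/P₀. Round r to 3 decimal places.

A = (123000 − 21000)/21000 = 4.85714
53800 = 123000/(1 + 4.85714·e^(−r·10)) → e^(−10r) = (2.28625 − 1)/4.85714 = 0.264815
r = −ln(0.264815)/10 = 1.32872/10

r ≈ 0.133 per week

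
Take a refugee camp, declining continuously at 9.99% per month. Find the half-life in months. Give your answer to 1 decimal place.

half-life ≈ 6.9 months

half-life = ln(2) / |r| = 0.69315 / 0.0999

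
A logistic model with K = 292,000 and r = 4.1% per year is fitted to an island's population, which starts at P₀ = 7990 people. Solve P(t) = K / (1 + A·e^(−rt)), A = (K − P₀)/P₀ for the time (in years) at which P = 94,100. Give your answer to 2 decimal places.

t ≈ 68.96 years

A = (292000 − 7990)/7990 = 35.54568
94100 = 292000/(1 + 35.54568·e^(−0.041t)) → 1 + 35.54568·e^(−0.041t) = 3.10308
e^(−0.041t) = 0.059166 → t = ln(16.90171)/0.041 = 2.82741/0.041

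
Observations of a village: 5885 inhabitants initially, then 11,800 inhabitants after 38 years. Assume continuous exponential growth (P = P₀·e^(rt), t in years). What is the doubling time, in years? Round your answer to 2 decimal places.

r = ln(11800/5885) / 38 = ln(2.0051) / 38 ≈ 0.018308 per year
doubling time = ln 2 / |r| = 0.69315 / 0.018308

doubling time ≈ 37.86 years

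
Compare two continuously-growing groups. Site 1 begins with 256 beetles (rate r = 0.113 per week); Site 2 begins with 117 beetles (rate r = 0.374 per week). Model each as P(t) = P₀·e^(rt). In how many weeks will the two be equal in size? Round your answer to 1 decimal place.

t ≈ 3.0 weeks

256·e^(0.113t) = 117·e^(0.374t)
256/117 = e^((0.374 − 0.113)t) → ln(2.18803) = 0.261·t
t = 0.783 / 0.261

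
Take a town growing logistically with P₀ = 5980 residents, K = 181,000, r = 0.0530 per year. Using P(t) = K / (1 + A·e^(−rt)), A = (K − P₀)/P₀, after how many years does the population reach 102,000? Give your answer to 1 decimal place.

A = (181000 − 5980)/5980 = 29.26756
102000 = 181000/(1 + 29.26756·e^(−0.053t)) → 1 + 29.26756·e^(−0.053t) = 1.77451
e^(−0.053t) = 0.026463 → t = ln(37.78849)/0.053 = 3.632/0.053

t ≈ 68.5 years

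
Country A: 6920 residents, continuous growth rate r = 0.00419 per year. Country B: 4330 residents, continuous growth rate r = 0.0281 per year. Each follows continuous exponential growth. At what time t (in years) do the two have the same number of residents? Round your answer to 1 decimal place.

t ≈ 19.6 years

6920·e^(0.00419t) = 4330·e^(0.0281t)
6920/4330 = e^((0.0281 − 0.00419)t) → ln(1.59815) = 0.02391·t
t = 0.46885 / 0.02391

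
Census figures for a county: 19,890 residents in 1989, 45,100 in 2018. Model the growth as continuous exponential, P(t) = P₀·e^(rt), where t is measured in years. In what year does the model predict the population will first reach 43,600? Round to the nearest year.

r = ln(45100/19890) / 29 = 0.81867/29 ≈ 0.02823 per year
t = ln(43600/19890) / r = 0.78484/0.02823 ≈ 27.8 years after 1989

year 2017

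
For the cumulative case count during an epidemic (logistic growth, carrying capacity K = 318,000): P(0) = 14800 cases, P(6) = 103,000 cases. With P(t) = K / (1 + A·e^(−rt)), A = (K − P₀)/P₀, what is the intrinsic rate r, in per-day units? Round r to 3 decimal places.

A = (318000 − 14800)/14800 = 20.48649
103000 = 318000/(1 + 20.48649·e^(−r·6)) → e^(−6r) = (3.08738 − 1)/20.48649 = 0.101891
r = −ln(0.101891)/6 = 2.28386/6

r ≈ 0.381 per day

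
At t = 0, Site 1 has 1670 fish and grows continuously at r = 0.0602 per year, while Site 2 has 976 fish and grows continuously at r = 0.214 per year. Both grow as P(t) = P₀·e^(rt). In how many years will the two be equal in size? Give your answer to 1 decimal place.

t ≈ 3.5 years

1670·e^(0.0602t) = 976·e^(0.214t)
1670/976 = e^((0.214 − 0.0602)t) → ln(1.71107) = 0.1538·t
t = 0.53712 / 0.1538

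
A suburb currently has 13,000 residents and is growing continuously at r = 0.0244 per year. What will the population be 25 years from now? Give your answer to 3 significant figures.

≈ 23,900 residents

P(25) = 13000 · e^(0.0244·25) = 13000 · e^(0.61)
= 13000 · 1.84043 ≈ 23925.61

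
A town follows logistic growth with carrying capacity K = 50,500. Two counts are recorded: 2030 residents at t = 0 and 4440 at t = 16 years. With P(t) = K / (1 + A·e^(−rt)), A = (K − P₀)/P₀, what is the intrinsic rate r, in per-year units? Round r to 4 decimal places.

A = (50500 − 2030)/2030 = 23.87685
4440 = 50500/(1 + 23.87685·e^(−r·16)) → e^(−16r) = (11.37387 − 1)/23.87685 = 0.434474
r = −ln(0.434474)/16 = 0.83362/16

r ≈ 0.0521 per year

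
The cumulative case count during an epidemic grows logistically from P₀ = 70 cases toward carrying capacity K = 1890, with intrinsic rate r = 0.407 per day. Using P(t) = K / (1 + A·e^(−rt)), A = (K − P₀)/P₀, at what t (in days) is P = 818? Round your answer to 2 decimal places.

A = (1890 − 70)/70 = 26
818 = 1890/(1 + 26·e^(−0.407t)) → 1 + 26·e^(−0.407t) = 2.31051
e^(−0.407t) = 0.050404 → t = ln(19.83955)/0.407 = 2.98768/0.407

t ≈ 7.34 days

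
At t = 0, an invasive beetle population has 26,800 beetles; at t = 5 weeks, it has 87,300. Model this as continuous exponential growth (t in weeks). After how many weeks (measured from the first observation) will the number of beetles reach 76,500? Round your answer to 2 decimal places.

r = ln(87300/26800) / 5 ≈ 0.23619 per week
t = ln(76500/26800) / r = 1.04889 / 0.23619 ≈ 4.441

t ≈ 4.44 weeks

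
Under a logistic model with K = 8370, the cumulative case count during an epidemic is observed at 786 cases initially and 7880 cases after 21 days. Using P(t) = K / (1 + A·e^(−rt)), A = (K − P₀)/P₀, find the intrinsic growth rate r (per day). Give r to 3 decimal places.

A = (8370 − 786)/786 = 9.64885
7880 = 8370/(1 + 9.64885·e^(−r·21)) → e^(−21r) = (1.06218 − 1)/9.64885 = 0.006445
r = −ln(0.006445)/21 = 5.04452/21

r ≈ 0.240 per day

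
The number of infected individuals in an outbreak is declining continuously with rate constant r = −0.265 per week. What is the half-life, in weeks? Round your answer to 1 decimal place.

half-life ≈ 2.6 weeks

half-life = ln(2) / |r| = 0.69315 / 0.265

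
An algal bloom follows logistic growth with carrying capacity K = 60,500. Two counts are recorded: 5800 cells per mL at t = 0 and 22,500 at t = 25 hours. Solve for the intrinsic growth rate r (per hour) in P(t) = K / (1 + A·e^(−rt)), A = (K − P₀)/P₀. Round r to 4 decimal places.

r ≈ 0.0688 per hour

A = (60500 − 5800)/5800 = 9.43103
22500 = 60500/(1 + 9.43103·e^(−r·25)) → e^(−25r) = (2.68889 − 1)/9.43103 = 0.179078
r = −ln(0.179078)/25 = 1.71993/25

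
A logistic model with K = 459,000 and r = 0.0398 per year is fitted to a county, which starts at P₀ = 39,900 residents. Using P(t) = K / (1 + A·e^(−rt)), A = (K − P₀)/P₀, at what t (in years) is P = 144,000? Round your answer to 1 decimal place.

A = (459000 − 39900)/39900 = 10.50376
144000 = 459000/(1 + 10.50376·e^(−0.0398t)) → 1 + 10.50376·e^(−0.0398t) = 3.1875
e^(−0.0398t) = 0.208259 → t = ln(4.80172)/0.0398 = 1.56897/0.0398

t ≈ 39.4 years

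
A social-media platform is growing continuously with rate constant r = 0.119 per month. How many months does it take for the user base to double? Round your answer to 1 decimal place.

doubling time = ln(2) / |r| = 0.69315 / 0.119

doubling time ≈ 5.8 months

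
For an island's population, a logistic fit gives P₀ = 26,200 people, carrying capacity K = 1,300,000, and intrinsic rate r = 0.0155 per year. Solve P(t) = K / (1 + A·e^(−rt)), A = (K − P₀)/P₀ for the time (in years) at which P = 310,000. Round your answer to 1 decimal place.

A = (1300000 − 26200)/26200 = 48.61832
310000 = 1300000/(1 + 48.61832·e^(−0.0155t)) → 1 + 48.61832·e^(−0.0155t) = 4.19355
e^(−0.0155t) = 0.065686 → t = ln(15.22392)/0.0155 = 2.72287/0.0155

t ≈ 175.7 years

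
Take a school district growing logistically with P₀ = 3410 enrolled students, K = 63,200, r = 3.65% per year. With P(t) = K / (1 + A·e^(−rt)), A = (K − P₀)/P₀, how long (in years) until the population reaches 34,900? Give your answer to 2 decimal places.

t ≈ 84.21 years

A = (63200 − 3410)/3410 = 17.53372
34900 = 63200/(1 + 17.53372·e^(−0.0365t)) → 1 + 17.53372·e^(−0.0365t) = 1.81089
e^(−0.0365t) = 0.046247 → t = ln(21.62286)/0.0365 = 3.07375/0.0365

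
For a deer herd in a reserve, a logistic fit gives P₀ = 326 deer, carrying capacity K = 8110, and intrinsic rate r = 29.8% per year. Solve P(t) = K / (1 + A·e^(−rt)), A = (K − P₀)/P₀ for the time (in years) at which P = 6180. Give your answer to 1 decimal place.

A = (8110 − 326)/326 = 23.8773
6180 = 8110/(1 + 23.8773·e^(−0.298t)) → 1 + 23.8773·e^(−0.298t) = 1.3123
e^(−0.298t) = 0.013079 → t = ln(76.45685)/0.298 = 4.33673/0.298

t ≈ 14.6 years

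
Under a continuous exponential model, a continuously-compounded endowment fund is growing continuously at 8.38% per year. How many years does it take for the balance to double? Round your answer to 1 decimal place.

doubling time ≈ 8.3 years

doubling time = ln(2) / |r| = 0.69315 / 0.0838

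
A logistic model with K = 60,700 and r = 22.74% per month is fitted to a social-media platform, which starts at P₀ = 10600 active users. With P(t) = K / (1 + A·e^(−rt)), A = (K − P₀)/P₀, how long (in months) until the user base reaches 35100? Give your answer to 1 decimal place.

A = (60700 − 10600)/10600 = 4.72642
35100 = 60700/(1 + 4.72642·e^(−0.2274t)) → 1 + 4.72642·e^(−0.2274t) = 1.72934
e^(−0.2274t) = 0.154312 → t = ln(6.48036)/0.2274 = 1.86878/0.2274

t ≈ 8.2 months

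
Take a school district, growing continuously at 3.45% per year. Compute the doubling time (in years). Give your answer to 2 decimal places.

doubling time ≈ 20.09 years

doubling time = ln(2) / |r| = 0.69315 / 0.0345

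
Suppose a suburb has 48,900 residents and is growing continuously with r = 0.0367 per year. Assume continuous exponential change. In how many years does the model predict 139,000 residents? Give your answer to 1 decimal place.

t ≈ 28.5 years

139000 = 48900 · e^(0.0367·t)
t = ln(139000/48900) / 0.0367 = ln(2.84254) / 0.0367 = 1.0447 / 0.0367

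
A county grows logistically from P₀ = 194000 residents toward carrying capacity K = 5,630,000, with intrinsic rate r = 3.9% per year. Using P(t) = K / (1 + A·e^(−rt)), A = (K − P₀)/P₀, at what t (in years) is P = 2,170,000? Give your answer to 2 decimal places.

A = (5630000 − 194000)/194000 = 28.02062
2170000 = 5630000/(1 + 28.02062·e^(−0.039t)) → 1 + 28.02062·e^(−0.039t) = 2.59447
e^(−0.039t) = 0.056903 → t = ln(17.57362)/0.039 = 2.8664/0.039

t ≈ 73.50 years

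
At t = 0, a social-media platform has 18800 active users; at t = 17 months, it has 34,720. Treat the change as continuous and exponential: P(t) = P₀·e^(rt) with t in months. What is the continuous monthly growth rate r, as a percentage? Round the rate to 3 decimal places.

r ≈ 3.609% per month

34720 = 18800 · e^(r·17)
e^(17r) = 34720/18800 = 1.84681
r = ln(1.84681) / 17 = 0.61346 / 17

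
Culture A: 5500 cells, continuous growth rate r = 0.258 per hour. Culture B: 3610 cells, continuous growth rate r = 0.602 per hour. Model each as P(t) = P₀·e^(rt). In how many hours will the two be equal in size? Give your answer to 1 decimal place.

t ≈ 1.2 hours

5500·e^(0.258t) = 3610·e^(0.602t)
5500/3610 = e^((0.602 − 0.258)t) → ln(1.52355) = 0.344·t
t = 0.42104 / 0.344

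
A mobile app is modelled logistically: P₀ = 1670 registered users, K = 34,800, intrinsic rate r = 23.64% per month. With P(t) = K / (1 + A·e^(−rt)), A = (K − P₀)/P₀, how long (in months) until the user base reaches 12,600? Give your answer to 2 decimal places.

t ≈ 10.24 months

A = (34800 − 1670)/1670 = 19.83832
12600 = 34800/(1 + 19.83832·e^(−0.2364t)) → 1 + 19.83832·e^(−0.2364t) = 2.7619
e^(−0.2364t) = 0.088813 → t = ln(11.25959)/0.2364 = 2.42122/0.2364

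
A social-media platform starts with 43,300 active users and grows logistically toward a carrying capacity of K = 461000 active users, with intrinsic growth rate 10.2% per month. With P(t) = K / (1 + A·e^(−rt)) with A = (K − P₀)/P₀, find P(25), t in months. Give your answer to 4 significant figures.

≈ 262,900 active users

A = (461000 − 43300)/43300 = 9.64665
P(25) = 461000 / (1 + 9.64665·e^(−0.102·25)) = 461000 / (1 + 9.64665·0.078082)
= 461000 / 1.75323 ≈ 262943.76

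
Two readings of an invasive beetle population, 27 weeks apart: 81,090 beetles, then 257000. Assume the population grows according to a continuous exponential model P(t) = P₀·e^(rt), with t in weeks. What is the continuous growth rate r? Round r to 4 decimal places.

r ≈ 0.0427 per week

257000 = 81090 · e^(r·27)
e^(27r) = 257000/81090 = 3.16932
r = ln(3.16932) / 27 = 1.15352 / 27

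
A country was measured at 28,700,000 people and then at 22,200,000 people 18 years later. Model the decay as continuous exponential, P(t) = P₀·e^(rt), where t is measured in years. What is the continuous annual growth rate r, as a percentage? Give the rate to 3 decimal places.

r ≈ -1.427% per year

22200000 = 28700000 · e^(r·18)
e^(18r) = 22200000/28700000 = 0.77352
r = ln(0.77352) / 18 = -0.2568 / 18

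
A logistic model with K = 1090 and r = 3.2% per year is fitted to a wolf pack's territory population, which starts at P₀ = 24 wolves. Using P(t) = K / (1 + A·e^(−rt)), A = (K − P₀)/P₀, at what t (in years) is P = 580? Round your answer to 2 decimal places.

t ≈ 122.57 years

A = (1090 − 24)/24 = 44.41667
580 = 1090/(1 + 44.41667·e^(−0.032t)) → 1 + 44.41667·e^(−0.032t) = 1.87931
e^(−0.032t) = 0.019797 → t = ln(50.51307)/0.032 = 3.92223/0.032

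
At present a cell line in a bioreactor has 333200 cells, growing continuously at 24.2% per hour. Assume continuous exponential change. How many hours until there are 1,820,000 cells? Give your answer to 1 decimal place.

t ≈ 7.0 hours

1820000 = 333200 · e^(0.242·t)
t = ln(1820000/333200) / 0.242 = ln(5.46218) / 0.242 = 1.69785 / 0.242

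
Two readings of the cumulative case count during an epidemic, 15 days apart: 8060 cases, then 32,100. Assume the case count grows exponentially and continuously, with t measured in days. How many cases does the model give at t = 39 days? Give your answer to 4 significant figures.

r = ln(32100/8060) / 15 ≈ 0.092129 per day
P(39) = 8060 · e^(0.092129·39) = 8060 · 36.34477 ≈ 292938.88

≈ 292,900 cases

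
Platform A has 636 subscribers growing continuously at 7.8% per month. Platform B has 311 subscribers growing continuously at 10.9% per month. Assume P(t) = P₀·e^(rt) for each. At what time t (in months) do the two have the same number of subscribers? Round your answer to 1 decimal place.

636·e^(0.078t) = 311·e^(0.109t)
636/311 = e^((0.109 − 0.078)t) → ln(2.04502) = 0.031·t
t = 0.71541 / 0.031

t ≈ 23.1 months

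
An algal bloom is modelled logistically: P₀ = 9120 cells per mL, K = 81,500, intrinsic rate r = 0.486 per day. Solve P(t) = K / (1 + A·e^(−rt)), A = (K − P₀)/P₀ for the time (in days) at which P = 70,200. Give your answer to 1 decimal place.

A = (81500 − 9120)/9120 = 7.9364
70200 = 81500/(1 + 7.9364·e^(−0.486t)) → 1 + 7.9364·e^(−0.486t) = 1.16097
e^(−0.486t) = 0.020282 → t = ln(49.30403)/0.486 = 3.89801/0.486

t ≈ 8.0 days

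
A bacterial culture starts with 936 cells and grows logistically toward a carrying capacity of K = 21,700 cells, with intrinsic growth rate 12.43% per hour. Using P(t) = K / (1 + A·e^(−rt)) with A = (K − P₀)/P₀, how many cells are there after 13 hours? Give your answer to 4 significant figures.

A = (21700 − 936)/936 = 22.18376
P(13) = 21700 / (1 + 22.18376·e^(−0.1243·13)) = 21700 / (1 + 22.18376·0.198712)
= 21700 / 5.40817 ≈ 4012.44

≈ 4,012 cells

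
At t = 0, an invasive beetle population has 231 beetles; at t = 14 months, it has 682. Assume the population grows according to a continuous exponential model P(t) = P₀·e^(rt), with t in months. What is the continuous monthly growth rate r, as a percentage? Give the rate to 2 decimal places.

682 = 231 · e^(r·14)
e^(14r) = 682/231 = 2.95238
r = ln(2.95238) / 14 = 1.08261 / 14

r ≈ 7.73% per month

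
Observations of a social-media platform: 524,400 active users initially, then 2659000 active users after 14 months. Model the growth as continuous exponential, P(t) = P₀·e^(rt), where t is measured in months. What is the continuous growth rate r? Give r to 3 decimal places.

2659000 = 524400 · e^(r·14)
e^(14r) = 2659000/524400 = 5.07056
r = ln(5.07056) / 14 = 1.62345 / 14

r ≈ 0.116 per month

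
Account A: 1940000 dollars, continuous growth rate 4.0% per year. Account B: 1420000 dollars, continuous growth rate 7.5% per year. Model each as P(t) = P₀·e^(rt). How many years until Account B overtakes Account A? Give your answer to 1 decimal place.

t ≈ 8.9 years

1940000·e^(0.04t) = 1420000·e^(0.075t)
1940000/1420000 = e^((0.075 − 0.04)t) → ln(1.3662) = 0.035·t
t = 0.31203 / 0.035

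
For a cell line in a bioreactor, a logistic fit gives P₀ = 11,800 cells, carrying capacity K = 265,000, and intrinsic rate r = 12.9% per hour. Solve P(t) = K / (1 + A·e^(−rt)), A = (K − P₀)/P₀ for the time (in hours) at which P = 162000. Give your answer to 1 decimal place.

A = (265000 − 11800)/11800 = 21.45763
162000 = 265000/(1 + 21.45763·e^(−0.129t)) → 1 + 21.45763·e^(−0.129t) = 1.6358
e^(−0.129t) = 0.029631 → t = ln(33.74889)/0.129 = 3.51895/0.129

t ≈ 27.3 hours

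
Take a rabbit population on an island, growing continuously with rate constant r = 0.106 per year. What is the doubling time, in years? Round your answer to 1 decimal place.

doubling time ≈ 6.5 years

doubling time = ln(2) / |r| = 0.69315 / 0.106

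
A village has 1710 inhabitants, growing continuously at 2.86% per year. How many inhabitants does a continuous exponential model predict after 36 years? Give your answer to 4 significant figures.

≈ 4,788 inhabitants

P(36) = 1710 · e^(0.0286·36) = 1710 · e^(1.0296)
= 1710 · 2.79995 ≈ 4787.91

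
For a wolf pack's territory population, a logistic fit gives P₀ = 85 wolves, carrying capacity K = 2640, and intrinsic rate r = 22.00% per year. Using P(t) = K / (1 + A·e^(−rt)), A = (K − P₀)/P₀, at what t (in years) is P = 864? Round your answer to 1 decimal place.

t ≈ 12.2 years

A = (2640 − 85)/85 = 30.05882
864 = 2640/(1 + 30.05882·e^(−0.22t)) → 1 + 30.05882·e^(−0.22t) = 3.05556
e^(−0.22t) = 0.068384 → t = ln(14.62321)/0.22 = 2.68261/0.22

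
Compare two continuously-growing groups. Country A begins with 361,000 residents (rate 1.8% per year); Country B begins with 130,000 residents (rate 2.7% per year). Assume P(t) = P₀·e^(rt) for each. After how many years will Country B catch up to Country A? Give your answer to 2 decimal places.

t ≈ 113.48 years

361000·e^(0.018t) = 130000·e^(0.027t)
361000/130000 = e^((0.027 − 0.018)t) → ln(2.77692) = 0.009·t
t = 1.02134 / 0.009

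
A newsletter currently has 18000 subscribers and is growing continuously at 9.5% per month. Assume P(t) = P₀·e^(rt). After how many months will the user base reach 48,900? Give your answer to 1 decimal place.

48900 = 18000 · e^(0.095·t)
t = ln(48900/18000) / 0.095 = ln(2.71667) / 0.095 = 0.99941 / 0.095

t ≈ 10.5 months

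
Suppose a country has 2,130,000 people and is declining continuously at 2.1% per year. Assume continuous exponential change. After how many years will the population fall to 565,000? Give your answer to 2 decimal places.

t ≈ 63.19 years

565000 = 2130000 · e^(-0.021·t)
t = ln(565000/2130000) / -0.021 = ln(0.26526) / -0.021 = -1.32705 / -0.021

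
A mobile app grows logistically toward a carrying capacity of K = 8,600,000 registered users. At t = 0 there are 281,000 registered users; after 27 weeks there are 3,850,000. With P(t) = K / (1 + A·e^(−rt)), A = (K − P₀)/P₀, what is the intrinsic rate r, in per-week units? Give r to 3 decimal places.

r ≈ 0.118 per week

A = (8600000 − 281000)/281000 = 29.60498
3850000 = 8600000/(1 + 29.60498·e^(−r·27)) → e^(−27r) = (2.23377 − 1)/29.60498 = 0.041674
r = −ln(0.041674)/27 = 3.17787/27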